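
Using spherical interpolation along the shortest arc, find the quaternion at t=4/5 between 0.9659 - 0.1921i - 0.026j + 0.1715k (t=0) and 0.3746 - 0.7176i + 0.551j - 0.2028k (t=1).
0.561 - 0.668i + 0.4704j - 0.1334k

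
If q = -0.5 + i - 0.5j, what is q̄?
-0.5 - i + 0.5j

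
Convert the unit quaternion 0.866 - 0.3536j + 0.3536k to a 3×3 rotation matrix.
[[0.4999, -0.6124, -0.6124], [0.6124, 0.7499, -0.2501], [0.6124, -0.2501, 0.7499]]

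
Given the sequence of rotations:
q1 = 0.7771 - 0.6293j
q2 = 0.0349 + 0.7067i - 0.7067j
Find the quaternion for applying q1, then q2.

q2 · q1 = -0.4176 + 0.5492i - 0.5711j - 0.4447k
-0.4176 + 0.5492i - 0.5711j - 0.4447k


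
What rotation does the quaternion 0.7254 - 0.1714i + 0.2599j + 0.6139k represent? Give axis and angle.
axis = (-0.249, 0.3776, 0.8919), θ = 87°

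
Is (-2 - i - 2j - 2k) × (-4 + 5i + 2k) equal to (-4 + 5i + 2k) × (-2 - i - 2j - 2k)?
No: pq = 17 - 10i + 14k ≠ 17 - 2i + 16j - 6k = qp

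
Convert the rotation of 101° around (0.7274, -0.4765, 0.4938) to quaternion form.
0.6361 + 0.5613i - 0.3677j + 0.381k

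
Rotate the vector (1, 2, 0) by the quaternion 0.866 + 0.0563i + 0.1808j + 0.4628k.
(-1.056, 1.953, 0.269)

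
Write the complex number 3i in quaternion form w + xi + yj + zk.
0 + 3i + 0j + 0k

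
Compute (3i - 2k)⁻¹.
-0.2308i + 0.1538k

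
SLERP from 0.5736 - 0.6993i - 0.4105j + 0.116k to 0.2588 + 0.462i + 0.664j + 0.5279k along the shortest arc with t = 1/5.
0.4367 - 0.7286i - 0.5268j - 0.0317k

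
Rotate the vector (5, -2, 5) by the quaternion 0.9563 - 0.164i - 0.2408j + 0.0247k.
(2.007, 0.25, 7.065)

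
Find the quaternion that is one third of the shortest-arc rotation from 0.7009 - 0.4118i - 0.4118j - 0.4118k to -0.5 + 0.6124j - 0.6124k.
0.7512 - 0.318i - 0.5752j - 0.0608k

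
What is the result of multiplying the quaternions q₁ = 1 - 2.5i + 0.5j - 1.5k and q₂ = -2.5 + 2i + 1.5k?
4.75 + 9i - 0.5j + 4.25k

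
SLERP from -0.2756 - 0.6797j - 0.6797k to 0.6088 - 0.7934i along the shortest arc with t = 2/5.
-0.5369 + 0.4281i - 0.514j - 0.514k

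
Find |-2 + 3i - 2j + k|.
√18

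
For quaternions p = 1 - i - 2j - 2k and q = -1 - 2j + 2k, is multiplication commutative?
No: pq = -1 - 7i + 2j + 6k ≠ -1 + 9i - 2j + 2k = qp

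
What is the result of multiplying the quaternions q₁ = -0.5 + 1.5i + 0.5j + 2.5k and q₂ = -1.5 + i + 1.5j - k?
1 - 7i + 2.5j - 1.5k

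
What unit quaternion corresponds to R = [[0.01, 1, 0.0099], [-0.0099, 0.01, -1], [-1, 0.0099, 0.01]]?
0.5074 + 0.4975i + 0.4975j - 0.4975k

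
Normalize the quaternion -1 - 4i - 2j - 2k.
-0.2 - 0.8i - 0.4j - 0.4k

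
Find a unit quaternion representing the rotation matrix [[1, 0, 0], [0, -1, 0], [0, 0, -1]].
i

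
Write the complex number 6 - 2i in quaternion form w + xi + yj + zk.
6 - 2i + 0j + 0k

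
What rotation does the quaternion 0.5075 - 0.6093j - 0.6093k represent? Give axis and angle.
axis = (0, -√2/2, -√2/2), θ = 119°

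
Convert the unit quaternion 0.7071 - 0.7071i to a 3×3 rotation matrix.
[[1, 0, 0], [0, 0, 1], [0, -1, 0]]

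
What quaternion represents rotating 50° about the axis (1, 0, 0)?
0.9063 + 0.4226i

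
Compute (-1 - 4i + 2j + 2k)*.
-1 + 4i - 2j - 2k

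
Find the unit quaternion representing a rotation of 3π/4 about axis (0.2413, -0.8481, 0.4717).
0.3827 + 0.2229i - 0.7835j + 0.4358k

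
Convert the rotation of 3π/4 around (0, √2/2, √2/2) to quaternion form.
0.3827 + 0.6533j + 0.6533k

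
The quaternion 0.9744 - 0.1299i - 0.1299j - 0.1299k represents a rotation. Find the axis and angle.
axis = (-√3/3, -√3/3, -√3/3), θ = 26°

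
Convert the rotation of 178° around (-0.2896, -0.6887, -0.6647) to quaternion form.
0.0175 - 0.2896i - 0.6886j - 0.6646k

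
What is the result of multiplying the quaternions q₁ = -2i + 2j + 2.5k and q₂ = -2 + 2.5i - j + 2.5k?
0.75 + 11.5i + 7.25j - 8k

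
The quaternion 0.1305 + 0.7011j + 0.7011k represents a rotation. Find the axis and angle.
axis = (0, √2/2, √2/2), θ = 165°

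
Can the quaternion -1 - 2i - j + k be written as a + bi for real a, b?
No. The quaternion -1 - 2i - j + k has j-coefficient y = -1 and k-coefficient z = 1, not both zero, so it does not lie in the complex subalgebra spanned by 1 and i.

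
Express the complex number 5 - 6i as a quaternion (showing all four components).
5 - 6i + 0j + 0k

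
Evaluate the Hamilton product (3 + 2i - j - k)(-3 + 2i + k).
-12 - i - j + 8k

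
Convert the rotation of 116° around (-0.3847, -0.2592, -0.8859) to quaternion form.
0.5299 - 0.3262i - 0.2198j - 0.7513k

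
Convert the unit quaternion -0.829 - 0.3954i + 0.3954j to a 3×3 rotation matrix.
[[0.6873, -0.3127, -0.6556], [-0.3127, 0.6873, -0.6556], [0.6556, 0.6556, 0.3746]]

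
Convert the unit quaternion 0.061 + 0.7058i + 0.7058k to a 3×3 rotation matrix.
[[0.0037, -0.0861, 0.9963], [0.0861, -0.9926, -0.0861], [0.9963, 0.0861, 0.0037]]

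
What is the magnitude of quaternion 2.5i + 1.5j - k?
3.082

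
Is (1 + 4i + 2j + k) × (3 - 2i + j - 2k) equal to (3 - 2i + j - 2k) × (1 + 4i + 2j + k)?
No: pq = 11 + 5i + 13j + 9k ≠ 11 + 15i + j - 7k = qp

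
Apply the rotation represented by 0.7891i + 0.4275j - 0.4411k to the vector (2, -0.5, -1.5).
(1.198, 2.232, -0.287)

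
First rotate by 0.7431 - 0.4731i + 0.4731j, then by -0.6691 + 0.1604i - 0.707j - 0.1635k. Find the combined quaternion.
-0.0868 + 0.5131i - 0.7646j - 0.3801k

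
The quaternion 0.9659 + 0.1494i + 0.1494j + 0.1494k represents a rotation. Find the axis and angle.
axis = (√3/3, √3/3, √3/3), θ = π/6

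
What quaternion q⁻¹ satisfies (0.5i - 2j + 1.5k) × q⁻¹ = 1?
-0.0769i + 0.3077j - 0.2308k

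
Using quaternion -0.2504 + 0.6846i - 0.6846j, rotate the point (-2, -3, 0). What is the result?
(2.687, 1.687, 1.714)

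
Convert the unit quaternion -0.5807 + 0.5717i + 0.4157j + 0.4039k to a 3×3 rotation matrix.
[[0.3281, 0.9444, -0.021], [0.0062, 0.02, 0.9998], [0.9446, -0.3282, 0.0007]]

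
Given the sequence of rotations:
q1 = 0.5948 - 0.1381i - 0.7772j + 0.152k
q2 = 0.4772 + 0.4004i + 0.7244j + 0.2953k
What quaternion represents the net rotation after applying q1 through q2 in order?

q2 · q1 = 0.8573 + 0.5119i - 0.0416j + 0.037k
0.8573 + 0.5119i - 0.0416j + 0.037k


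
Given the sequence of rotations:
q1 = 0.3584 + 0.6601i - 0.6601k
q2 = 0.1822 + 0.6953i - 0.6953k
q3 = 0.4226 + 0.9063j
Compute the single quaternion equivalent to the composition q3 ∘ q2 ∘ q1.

q2 · q1 = -0.8526 + 0.3695i - 0.3695k
q3 · q2 · q1 = -0.3603 - 0.1787i - 0.7727j - 0.491k
-0.3603 - 0.1787i - 0.7727j - 0.491k


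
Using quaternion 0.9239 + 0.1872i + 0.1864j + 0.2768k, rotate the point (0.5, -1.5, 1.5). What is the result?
(1.723, -1.238, 0.497)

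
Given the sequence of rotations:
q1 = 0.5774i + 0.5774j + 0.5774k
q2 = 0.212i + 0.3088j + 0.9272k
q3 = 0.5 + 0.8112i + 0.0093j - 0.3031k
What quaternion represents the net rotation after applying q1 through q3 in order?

q2 · q1 = -0.8361 - 0.3571i + 0.413j - 0.0559k
q3 · q2 · q1 = -0.1492 - 0.7321i + 0.3523j + 0.5638k
-0.1492 - 0.7321i + 0.3523j + 0.5638k


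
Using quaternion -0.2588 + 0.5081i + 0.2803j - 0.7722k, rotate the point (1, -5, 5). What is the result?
(-4.424, 3.38, 4.472)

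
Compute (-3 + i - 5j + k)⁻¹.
-0.0833 - 0.0278i + 0.1389j - 0.0278k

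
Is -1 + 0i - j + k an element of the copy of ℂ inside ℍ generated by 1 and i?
No. The quaternion -1 - j + k has j-coefficient y = -1 and k-coefficient z = 1, not both zero, so it does not lie in the complex subalgebra spanned by 1 and i.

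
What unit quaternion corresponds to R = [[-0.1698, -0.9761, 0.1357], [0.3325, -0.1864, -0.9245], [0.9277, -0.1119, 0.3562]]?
0.5 + 0.4063i - 0.396j + 0.6543k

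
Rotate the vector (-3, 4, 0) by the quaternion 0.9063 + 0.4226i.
(-3, 2.571, 3.064)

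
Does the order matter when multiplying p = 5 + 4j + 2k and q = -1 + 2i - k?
Yes: pq = -3 + 6i - 15k ≠ -3 + 14i - 8j + k = qp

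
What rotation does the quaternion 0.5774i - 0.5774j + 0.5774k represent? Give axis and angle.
axis = (√3/3, -√3/3, √3/3), θ = π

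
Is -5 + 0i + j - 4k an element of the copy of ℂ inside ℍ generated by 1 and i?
No. The quaternion -5 + j - 4k has j-coefficient y = 1 and k-coefficient z = -4, not both zero, so it does not lie in the complex subalgebra spanned by 1 and i.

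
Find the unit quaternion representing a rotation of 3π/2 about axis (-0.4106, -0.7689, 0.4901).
-0.7071 - 0.2903i - 0.5437j + 0.3466k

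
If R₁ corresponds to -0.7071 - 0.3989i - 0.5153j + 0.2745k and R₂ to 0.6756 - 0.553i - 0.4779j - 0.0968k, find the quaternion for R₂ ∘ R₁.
-0.918 - 0.0595i + 0.1802j + 0.3482k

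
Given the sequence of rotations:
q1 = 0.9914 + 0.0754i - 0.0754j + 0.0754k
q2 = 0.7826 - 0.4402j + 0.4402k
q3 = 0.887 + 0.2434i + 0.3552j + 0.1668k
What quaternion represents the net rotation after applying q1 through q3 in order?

q2 · q1 = 0.7095 + 0.059i - 0.4622j + 0.5286k
q3 · q2 · q1 = 0.691 + 0.4899i - 0.2768j + 0.4538k
0.691 + 0.4899i - 0.2768j + 0.4538k


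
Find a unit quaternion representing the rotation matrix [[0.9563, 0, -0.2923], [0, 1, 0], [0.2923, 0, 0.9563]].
0.989 - 0.1478j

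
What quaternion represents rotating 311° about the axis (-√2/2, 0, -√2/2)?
-0.91 - 0.2932i - 0.2932k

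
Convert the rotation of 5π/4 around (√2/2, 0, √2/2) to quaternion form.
-0.3827 + 0.6533i + 0.6533k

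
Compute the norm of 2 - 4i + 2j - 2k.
√28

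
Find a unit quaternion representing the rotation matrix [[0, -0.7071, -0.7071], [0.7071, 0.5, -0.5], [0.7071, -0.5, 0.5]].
0.7071 - 0.5j + 0.5k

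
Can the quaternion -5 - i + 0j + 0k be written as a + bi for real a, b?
Yes. The quaternion -5 - i has j- and k-coefficients y = z = 0, so it lies in the complex subalgebra spanned by 1 and i.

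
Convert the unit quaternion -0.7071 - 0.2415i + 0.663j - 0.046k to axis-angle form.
axis = (-0.3415, 0.9376, -0.0651), θ = 3π/2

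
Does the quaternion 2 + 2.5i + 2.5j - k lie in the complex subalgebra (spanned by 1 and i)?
No. The quaternion 2 + 2.5i + 2.5j - k has j-coefficient y = 2.5 and k-coefficient z = -1, not both zero, so it does not lie in the complex subalgebra spanned by 1 and i.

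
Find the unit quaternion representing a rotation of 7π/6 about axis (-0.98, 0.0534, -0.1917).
-0.2588 - 0.9466i + 0.0516j - 0.1852k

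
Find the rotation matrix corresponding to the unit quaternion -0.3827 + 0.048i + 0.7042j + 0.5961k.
[[-0.7025, 0.5239, -0.4818], [-0.3887, 0.2847, 0.8763], [0.5962, 0.8028, 0.0036]]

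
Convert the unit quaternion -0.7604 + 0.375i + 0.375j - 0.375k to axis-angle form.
axis = (√3/3, √3/3, -√3/3), θ = 279°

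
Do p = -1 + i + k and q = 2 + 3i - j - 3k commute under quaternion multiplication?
No: pq = -2 + 7j + 4k ≠ -2 - 2i - 5j + 6k = qp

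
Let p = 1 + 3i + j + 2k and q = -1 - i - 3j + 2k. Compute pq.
1 + 4i - 12j - 8k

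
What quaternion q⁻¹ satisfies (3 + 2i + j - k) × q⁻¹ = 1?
0.2 - 0.1333i - 0.0667j + 0.0667k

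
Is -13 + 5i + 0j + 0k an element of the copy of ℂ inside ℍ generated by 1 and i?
Yes. The quaternion -13 + 5i has j- and k-coefficients y = z = 0, so it lies in the complex subalgebra spanned by 1 and i.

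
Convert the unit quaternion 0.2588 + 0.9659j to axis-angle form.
axis = (0, 1, 0), θ = 5π/6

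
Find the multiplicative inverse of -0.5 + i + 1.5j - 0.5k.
-0.1333 - 0.2667i - 0.4j + 0.1333k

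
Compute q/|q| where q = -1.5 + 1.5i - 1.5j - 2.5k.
-0.416 + 0.416i - 0.416j - 0.6934k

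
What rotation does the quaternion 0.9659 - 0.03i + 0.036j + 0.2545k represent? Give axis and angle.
axis = (-0.1159, 0.1391, 0.9835), θ = π/6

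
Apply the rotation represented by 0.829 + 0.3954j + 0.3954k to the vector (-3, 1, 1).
(-1.124, -0.967, 2.967)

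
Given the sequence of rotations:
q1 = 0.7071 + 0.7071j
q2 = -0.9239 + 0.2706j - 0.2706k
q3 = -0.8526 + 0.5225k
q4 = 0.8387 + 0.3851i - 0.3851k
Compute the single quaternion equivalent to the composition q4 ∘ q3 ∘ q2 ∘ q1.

q2 · q1 = -0.8446 + 0.1913i - 0.4619j - 0.1913k
q3 · q2 · q1 = 0.8201 + 0.0782i + 0.4938j - 0.2782k
q4 · q3 · q2 · q1 = 0.5506 + 0.5716i + 0.4912j - 0.359k
0.5506 + 0.5716i + 0.4912j - 0.359k


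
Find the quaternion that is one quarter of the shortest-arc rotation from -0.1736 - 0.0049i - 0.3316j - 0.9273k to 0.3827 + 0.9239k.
-0.2297 - 0.0037i - 0.2516j - 0.9402k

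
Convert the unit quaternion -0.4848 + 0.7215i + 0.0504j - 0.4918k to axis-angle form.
axis = (0.8249, 0.0576, -0.5623), θ = 238°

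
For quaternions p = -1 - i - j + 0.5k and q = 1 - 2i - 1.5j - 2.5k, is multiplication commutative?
No: pq = -3.25 + 4.25i - 3j + 2.5k ≠ -3.25 - 2.25i + 4j + 3.5k = qp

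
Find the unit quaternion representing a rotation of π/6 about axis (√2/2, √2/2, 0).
0.9659 + 0.183i + 0.183j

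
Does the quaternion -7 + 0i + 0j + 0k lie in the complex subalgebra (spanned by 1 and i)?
Yes. The quaternion -7 has j- and k-coefficients y = z = 0, so it lies in the complex subalgebra spanned by 1 and i.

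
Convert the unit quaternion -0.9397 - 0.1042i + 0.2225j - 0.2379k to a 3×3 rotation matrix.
[[0.7878, -0.4935, -0.3686], [0.4007, 0.8651, -0.3017], [0.4677, 0.09, 0.8793]]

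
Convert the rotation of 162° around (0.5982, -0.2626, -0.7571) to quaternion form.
0.1564 + 0.5908i - 0.2594j - 0.7478k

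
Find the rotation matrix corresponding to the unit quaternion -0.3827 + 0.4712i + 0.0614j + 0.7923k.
[[-0.263, 0.6643, 0.6997], [-0.5486, -0.6995, 0.458], [0.7937, -0.2634, 0.5484]]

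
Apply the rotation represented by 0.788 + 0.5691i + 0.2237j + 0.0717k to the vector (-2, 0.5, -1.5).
(-2.36, 0.733, 0.628)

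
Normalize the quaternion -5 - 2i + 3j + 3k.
-0.7293 - 0.2917i + 0.4376j + 0.4376k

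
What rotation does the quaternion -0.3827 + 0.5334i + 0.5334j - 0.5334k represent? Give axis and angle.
axis = (√3/3, √3/3, -√3/3), θ = 5π/4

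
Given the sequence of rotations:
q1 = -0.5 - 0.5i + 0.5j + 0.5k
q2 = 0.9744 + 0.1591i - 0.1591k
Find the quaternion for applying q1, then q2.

q2 · q1 = -0.3281 - 0.4872i + 0.4872j + 0.6463k
-0.3281 - 0.4872i + 0.4872j + 0.6463k


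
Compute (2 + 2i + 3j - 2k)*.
2 - 2i - 3j + 2k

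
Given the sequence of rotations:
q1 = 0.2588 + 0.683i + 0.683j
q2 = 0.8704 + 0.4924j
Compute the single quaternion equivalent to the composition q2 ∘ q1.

q2 · q1 = -0.111 + 0.5945i + 0.7219j - 0.3363k
-0.111 + 0.5945i + 0.7219j - 0.3363k


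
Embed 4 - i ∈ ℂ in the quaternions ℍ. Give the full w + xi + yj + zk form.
4 - i + 0j + 0k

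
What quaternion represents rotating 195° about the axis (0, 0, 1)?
-0.1305 + 0.9914k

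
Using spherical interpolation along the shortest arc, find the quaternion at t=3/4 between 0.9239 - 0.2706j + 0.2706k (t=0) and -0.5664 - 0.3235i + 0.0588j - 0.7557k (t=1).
0.6938 + 0.2526i - 0.1196j + 0.6637k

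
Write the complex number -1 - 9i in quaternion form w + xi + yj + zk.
-1 - 9i + 0j + 0k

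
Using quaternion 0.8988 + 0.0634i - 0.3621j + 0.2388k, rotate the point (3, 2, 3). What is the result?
(-0.941, 2.045, 4.115)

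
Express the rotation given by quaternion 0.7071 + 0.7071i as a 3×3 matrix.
[[1, 0, 0], [0, 0, -1], [0, 1, 0]]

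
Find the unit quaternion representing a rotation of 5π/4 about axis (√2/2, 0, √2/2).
-0.3827 + 0.6533i + 0.6533k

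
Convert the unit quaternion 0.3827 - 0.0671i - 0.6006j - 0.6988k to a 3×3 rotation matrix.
[[-0.6981, 0.6155, -0.3659], [-0.4543, 0.0144, 0.8908], [0.5535, 0.788, 0.2696]]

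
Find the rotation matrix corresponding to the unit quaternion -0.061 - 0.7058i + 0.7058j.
[[0.0037, -0.9963, -0.0861], [-0.9963, 0.0037, -0.0861], [0.0861, 0.0861, -0.9926]]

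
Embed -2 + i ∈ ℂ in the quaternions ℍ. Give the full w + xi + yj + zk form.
-2 + i + 0j + 0k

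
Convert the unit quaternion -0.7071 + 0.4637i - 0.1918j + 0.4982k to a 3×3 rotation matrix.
[[0.43, 0.5267, 0.7333], [-0.8824, 0.0736, 0.4647], [0.1908, -0.8469, 0.4964]]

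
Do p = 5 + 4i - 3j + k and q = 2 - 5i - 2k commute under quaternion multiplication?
No: pq = 32 - 11i - 3j - 23k ≠ 32 - 23i - 9j + 7k = qp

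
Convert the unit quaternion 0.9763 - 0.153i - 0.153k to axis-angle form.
axis = (-√2/2, 0, -√2/2), θ = 25°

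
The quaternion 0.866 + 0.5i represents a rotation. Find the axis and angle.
axis = (1, 0, 0), θ = π/3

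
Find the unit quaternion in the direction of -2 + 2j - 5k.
-0.3482 + 0.3482j - 0.8704k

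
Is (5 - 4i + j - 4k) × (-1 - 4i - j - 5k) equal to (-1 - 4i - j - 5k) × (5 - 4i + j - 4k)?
No: pq = -40 - 25i - 10j - 13k ≠ -40 - 7i - 2j - 29k = qp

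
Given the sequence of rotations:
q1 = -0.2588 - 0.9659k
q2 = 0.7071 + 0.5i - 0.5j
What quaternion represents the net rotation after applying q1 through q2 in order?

q2 · q1 = -0.183 + 0.3535i + 0.6123j - 0.683k
-0.183 + 0.3535i + 0.6123j - 0.683k


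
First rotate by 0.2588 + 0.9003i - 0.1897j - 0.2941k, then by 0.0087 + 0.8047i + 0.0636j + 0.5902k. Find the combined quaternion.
-0.5366 + 0.3093i + 0.7828j - 0.0597k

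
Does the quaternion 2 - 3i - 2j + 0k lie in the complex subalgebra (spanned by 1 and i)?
No. The quaternion 2 - 3i - 2j has j-coefficient y = -2 and k-coefficient z = 0, not both zero, so it does not lie in the complex subalgebra spanned by 1 and i.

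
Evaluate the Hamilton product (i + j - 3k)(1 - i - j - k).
-1 - 3i + 5j - 3k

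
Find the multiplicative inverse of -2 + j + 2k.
-0.2222 - 0.1111j - 0.2222k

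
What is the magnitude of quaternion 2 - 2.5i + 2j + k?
3.905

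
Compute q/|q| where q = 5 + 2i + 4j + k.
0.7372 + 0.2949i + 0.5898j + 0.1474k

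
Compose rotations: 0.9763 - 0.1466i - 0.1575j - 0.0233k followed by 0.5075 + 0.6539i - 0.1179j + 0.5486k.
0.5855 + 0.6532i - 0.2602j + 0.4035k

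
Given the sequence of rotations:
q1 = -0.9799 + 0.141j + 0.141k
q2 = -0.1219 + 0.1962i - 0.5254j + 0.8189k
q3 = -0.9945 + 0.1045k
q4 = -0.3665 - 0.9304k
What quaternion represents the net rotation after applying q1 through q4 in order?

q2 · q1 = 0.0781 - 0.3818i + 0.47j - 0.792k
q3 · q2 · q1 = 0.0051 + 0.3306i - 0.5073j + 0.7958k
q4 · q3 · q2 · q1 = 0.7385 - 0.5932i - 0.1217j - 0.2964k
0.7385 - 0.5932i - 0.1217j - 0.2964k


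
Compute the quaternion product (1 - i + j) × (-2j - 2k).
2 - 2i - 4j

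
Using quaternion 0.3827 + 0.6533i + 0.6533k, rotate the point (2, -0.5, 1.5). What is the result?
(1.823, 0.604, 1.677)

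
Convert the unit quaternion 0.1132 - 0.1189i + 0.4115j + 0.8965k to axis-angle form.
axis = (-0.1197, 0.4142, 0.9023), θ = 167°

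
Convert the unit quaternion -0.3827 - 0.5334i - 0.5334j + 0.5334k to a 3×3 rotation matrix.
[[-0.1381, 0.9773, -0.1608], [0.1608, -0.1381, -0.9773], [-0.9773, -0.1608, -0.1381]]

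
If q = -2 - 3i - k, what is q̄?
-2 + 3i + k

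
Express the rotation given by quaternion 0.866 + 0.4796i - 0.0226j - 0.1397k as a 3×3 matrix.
[[0.9599, 0.2203, -0.1731], [-0.2636, 0.5009, -0.8244], [-0.0949, 0.837, 0.5389]]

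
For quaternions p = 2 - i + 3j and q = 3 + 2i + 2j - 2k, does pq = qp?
No: pq = 2 - 5i + 11j - 12k ≠ 2 + 7i + 15j + 4k = qp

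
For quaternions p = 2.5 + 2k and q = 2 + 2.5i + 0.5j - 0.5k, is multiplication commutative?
No: pq = 6 + 5.25i + 6.25j + 2.75k ≠ 6 + 7.25i - 3.75j + 2.75k = qp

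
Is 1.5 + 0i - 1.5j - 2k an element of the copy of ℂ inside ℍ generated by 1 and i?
No. The quaternion 1.5 - 1.5j - 2k has j-coefficient y = -1.5 and k-coefficient z = -2, not both zero, so it does not lie in the complex subalgebra spanned by 1 and i.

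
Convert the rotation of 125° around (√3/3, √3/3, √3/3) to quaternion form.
0.4617 + 0.5121i + 0.5121j + 0.5121k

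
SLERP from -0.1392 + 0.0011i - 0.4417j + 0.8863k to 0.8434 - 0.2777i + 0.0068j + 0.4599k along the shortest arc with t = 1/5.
0.0988 - 0.0724i - 0.392j + 0.9118k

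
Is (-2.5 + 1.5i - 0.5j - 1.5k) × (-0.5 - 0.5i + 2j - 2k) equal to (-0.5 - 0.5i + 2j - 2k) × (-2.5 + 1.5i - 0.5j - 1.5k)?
No: pq = 4.5i - j + 8.5k ≠ -3.5i - 8.5j + 3k = qp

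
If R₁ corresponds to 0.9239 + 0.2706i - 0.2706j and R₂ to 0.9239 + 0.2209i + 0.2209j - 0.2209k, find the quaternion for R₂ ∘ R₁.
0.8536 + 0.3943i - 0.1057j - 0.3236k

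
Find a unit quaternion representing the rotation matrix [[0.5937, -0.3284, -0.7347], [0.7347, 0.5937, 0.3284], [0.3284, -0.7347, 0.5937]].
0.8338 - 0.3187i - 0.3187j + 0.3187k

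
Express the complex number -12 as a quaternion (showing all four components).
-12 + 0i + 0j + 0k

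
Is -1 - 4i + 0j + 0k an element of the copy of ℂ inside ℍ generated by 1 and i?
Yes. The quaternion -1 - 4i has j- and k-coefficients y = z = 0, so it lies in the complex subalgebra spanned by 1 and i.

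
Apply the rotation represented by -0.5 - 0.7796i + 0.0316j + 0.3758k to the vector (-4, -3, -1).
(-3.224, 3.95, 0.025)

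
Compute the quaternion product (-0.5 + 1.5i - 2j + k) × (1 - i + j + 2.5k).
0.5 - 4i - 7.25j - 0.75k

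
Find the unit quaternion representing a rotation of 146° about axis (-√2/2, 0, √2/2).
0.2924 - 0.6762i + 0.6762k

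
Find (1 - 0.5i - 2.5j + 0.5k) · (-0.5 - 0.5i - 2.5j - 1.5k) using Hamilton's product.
-6.25 + 4.75i - 2.25j - 1.75k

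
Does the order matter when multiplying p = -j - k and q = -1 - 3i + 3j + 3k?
Yes: pq = 6 + 4j - 2k ≠ 6 - 2j + 4k = qp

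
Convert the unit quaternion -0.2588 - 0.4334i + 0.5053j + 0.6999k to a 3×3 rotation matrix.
[[-0.4904, -0.0757, -0.8682], [-0.8003, -0.3554, 0.483], [-0.3451, 0.9316, 0.1137]]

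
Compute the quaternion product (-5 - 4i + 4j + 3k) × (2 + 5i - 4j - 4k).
38 - 37i + 27j + 22k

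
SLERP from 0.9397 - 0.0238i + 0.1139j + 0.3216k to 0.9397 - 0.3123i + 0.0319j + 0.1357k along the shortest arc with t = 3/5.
0.9541 - 0.1996i + 0.0658j + 0.2135k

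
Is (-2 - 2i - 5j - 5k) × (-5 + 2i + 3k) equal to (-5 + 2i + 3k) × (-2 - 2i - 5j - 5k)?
No: pq = 29 - 9i + 21j + 29k ≠ 29 + 21i + 29j + 9k = qp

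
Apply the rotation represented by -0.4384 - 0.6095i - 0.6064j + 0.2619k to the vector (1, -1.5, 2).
(-0.901, -1.374, -2.133)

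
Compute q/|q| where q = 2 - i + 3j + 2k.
0.4714 - 0.2357i + 0.7071j + 0.4714k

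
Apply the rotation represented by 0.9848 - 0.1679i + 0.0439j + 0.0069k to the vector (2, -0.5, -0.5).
(1.964, -0.64, -0.482)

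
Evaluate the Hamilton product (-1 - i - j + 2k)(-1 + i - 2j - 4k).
8 + 8i + j + 5k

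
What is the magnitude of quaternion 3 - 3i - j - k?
√20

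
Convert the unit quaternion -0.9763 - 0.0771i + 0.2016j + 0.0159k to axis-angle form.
axis = (-0.3562, 0.9315, 0.0735), θ = 335°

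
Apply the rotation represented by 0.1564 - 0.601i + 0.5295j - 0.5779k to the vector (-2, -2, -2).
(-0.352, 3.263, 1.108)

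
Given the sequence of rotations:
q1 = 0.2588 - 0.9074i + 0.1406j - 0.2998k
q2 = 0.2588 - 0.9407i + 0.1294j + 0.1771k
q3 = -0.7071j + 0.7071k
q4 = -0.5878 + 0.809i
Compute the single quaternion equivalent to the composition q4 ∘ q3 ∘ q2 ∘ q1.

q2 · q1 = -0.7517 - 0.542i - 0.3728j - 0.0466k
q3 · q2 · q1 = -0.2307 + 0.2966i + 0.1483j - 0.9148k
q4 · q3 · q2 · q1 = -0.1043 - 0.361i + 0.6529j + 0.6577k
-0.1043 - 0.361i + 0.6529j + 0.6577k


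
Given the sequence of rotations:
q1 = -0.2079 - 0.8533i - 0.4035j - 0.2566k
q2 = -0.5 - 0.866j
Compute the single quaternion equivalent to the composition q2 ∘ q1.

q2 · q1 = -0.2455 + 0.6489i + 0.3818j - 0.6107k
-0.2455 + 0.6489i + 0.3818j - 0.6107k


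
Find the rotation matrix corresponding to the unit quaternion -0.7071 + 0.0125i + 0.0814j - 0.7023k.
[[0.0003, -0.9912, -0.1327], [0.9952, 0.0132, -0.0967], [0.0976, -0.132, 0.9864]]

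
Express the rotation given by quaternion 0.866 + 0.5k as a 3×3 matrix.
[[0.5, -0.866, 0], [0.866, 0.5, 0], [0, 0, 1]]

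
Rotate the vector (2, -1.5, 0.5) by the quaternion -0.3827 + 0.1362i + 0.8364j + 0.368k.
(-2.374, -0.786, 0.496)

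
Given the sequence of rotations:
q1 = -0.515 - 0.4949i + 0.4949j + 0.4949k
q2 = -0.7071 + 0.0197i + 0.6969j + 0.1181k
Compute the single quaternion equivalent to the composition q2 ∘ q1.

q2 · q1 = -0.0294 + 0.6262i - 0.777j - 0.0561k
-0.0294 + 0.6262i - 0.777j - 0.0561k


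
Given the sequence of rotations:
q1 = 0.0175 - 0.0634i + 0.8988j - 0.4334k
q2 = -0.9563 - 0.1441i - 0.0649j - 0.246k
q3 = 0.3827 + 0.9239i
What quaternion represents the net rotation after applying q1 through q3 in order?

q2 · q1 = -0.0742 + 0.3073i - 0.9075j + 0.2765k
q3 · q2 · q1 = -0.3123 + 0.0491i - 0.6028j - 0.7326k
-0.3123 + 0.0491i - 0.6028j - 0.7326k


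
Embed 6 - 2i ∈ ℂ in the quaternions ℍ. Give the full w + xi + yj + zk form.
6 - 2i + 0j + 0k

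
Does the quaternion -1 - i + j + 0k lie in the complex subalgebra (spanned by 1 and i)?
No. The quaternion -1 - i + j has j-coefficient y = 1 and k-coefficient z = 0, not both zero, so it does not lie in the complex subalgebra spanned by 1 and i.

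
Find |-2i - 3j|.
√13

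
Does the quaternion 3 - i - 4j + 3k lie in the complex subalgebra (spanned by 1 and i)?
No. The quaternion 3 - i - 4j + 3k has j-coefficient y = -4 and k-coefficient z = 3, not both zero, so it does not lie in the complex subalgebra spanned by 1 and i.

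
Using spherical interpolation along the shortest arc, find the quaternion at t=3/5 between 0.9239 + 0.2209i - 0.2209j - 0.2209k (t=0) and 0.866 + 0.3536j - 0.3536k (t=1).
0.9355 + 0.0937i + 0.1282j - 0.3156k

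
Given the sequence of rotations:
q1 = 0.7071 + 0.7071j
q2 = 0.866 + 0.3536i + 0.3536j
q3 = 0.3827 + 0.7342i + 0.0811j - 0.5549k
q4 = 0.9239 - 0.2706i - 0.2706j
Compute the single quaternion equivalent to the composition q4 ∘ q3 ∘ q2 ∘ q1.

q2 · q1 = 0.3623 + 0.25i + 0.8624j + 0.25k
q3 · q2 · q1 = 0.0239 + 0.8605i + 0.0371j + 0.5075k
q4 · q3 · q2 · q1 = 0.265 + 0.6512i + 0.1651j + 0.6917k
0.265 + 0.6512i + 0.1651j + 0.6917k


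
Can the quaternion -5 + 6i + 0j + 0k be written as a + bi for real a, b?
Yes. The quaternion -5 + 6i has j- and k-coefficients y = z = 0, so it lies in the complex subalgebra spanned by 1 and i.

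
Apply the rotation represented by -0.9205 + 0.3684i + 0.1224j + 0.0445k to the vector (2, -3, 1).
(1.223, -1.468, 3.217)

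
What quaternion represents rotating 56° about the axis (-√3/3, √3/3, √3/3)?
0.8829 - 0.271i + 0.271j + 0.271k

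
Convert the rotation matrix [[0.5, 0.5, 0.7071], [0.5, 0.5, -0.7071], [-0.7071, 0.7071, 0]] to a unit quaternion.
0.7071 + 0.5i + 0.5j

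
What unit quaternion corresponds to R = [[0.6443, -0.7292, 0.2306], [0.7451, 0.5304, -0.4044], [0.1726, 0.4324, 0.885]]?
0.8746 + 0.2392i + 0.0166j + 0.4214k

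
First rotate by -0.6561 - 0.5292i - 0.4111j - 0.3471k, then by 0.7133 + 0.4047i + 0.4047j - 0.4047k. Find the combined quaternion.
-0.2279 - 0.9498i - 0.2041j + 0.0657k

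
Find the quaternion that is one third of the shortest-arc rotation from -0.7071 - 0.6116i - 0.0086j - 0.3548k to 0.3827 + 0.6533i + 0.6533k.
-0.6117 - 0.6397i - 0.0058j - 0.4653k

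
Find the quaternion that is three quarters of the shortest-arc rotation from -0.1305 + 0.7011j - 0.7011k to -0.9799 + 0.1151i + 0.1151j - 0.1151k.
-0.8802 + 0.0984i + 0.3283j - 0.3283k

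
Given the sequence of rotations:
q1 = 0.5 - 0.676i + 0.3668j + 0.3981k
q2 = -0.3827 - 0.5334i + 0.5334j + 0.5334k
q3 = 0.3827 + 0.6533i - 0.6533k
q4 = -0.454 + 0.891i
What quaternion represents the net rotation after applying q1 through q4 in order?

q2 · q1 = -0.9599 + 0.0087i - 0.0219j + 0.2793k
q3 · q2 · q1 = -0.1906 - 0.6381i - 0.1965j + 0.7197k
q4 · q3 · q2 · q1 = 0.6551 + 0.1199i - 0.552j - 0.5018k
0.6551 + 0.1199i - 0.552j - 0.5018k


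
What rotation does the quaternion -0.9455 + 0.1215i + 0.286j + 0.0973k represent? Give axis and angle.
axis = (0.3731, 0.8783, 0.2988), θ = 322°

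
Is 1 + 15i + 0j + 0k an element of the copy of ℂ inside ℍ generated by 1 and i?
Yes. The quaternion 1 + 15i has j- and k-coefficients y = z = 0, so it lies in the complex subalgebra spanned by 1 and i.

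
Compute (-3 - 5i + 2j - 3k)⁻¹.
-0.0638 + 0.1064i - 0.0426j + 0.0638k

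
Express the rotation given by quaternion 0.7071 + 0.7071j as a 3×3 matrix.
[[0, 0, 1], [0, 1, 0], [-1, 0, 0]]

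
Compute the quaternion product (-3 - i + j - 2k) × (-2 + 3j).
3 + 8i - 11j + k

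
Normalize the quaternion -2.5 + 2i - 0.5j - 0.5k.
-0.7625 + 0.61i - 0.1525j - 0.1525k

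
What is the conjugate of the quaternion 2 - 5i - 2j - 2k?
2 + 5i + 2j + 2k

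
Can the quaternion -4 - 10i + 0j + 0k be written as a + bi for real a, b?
Yes. The quaternion -4 - 10i has j- and k-coefficients y = z = 0, so it lies in the complex subalgebra spanned by 1 and i.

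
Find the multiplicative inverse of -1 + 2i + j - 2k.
-0.1 - 0.2i - 0.1j + 0.2k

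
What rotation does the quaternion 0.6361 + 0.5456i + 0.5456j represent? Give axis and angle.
axis = (√2/2, √2/2, 0), θ = 101°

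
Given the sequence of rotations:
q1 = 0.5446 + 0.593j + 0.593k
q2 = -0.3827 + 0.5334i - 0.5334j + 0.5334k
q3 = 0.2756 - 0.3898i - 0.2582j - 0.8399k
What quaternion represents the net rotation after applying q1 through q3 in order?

q2 · q1 = -0.2084 - 0.3421i - 0.8337j + 0.3799k
q3 · q2 · q1 = -0.087 - 0.8114i + 0.2595j + 0.5164k
-0.087 - 0.8114i + 0.2595j + 0.5164k


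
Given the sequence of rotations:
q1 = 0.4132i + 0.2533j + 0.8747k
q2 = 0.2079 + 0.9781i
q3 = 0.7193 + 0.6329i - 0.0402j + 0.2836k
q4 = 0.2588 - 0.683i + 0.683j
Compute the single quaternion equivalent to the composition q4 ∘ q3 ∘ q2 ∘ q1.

q2 · q1 = -0.4042 + 0.0859i - 0.8029j + 0.4296k
q3 · q2 · q1 = -0.4992 + 0.0164i - 0.8088j - 0.3103k
q4 · q3 · q2 · q1 = 0.4344 + 0.1333i - 0.7622j + 0.4609k
0.4344 + 0.1333i - 0.7622j + 0.4609k


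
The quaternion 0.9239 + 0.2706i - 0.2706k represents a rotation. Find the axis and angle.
axis = (√2/2, 0, -√2/2), θ = π/4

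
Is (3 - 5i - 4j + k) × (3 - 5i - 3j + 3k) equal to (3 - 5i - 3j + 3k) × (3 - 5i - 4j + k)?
No: pq = -31 - 39i - 11j + 7k ≠ -31 - 21i - 31j + 17k = qp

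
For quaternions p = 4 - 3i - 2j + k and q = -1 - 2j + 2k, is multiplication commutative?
No: pq = -10 + i + 13k ≠ -10 + 5i - 12j + k = qp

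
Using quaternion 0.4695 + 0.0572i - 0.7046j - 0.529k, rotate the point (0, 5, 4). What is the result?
(-0.808, 4.936, 3.998)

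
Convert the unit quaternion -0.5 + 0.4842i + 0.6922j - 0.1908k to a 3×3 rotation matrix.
[[-0.0311, 0.4795, -0.877], [0.8611, 0.4583, 0.2201], [0.5074, -0.7483, -0.4272]]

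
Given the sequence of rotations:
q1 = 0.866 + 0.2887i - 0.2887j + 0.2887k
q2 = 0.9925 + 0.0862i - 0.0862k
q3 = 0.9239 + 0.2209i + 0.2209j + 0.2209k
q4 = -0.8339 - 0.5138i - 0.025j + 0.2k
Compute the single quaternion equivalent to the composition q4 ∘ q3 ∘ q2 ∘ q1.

q2 · q1 = 0.8595 + 0.3363i - 0.3363j + 0.187k
q3 · q2 · q1 = 0.7528 + 0.6162i - 0.0879j + 0.2141k
q4 · q3 · q2 · q1 = -0.3562 - 0.8884i + 0.2877j + 0.0326k
-0.3562 - 0.8884i + 0.2877j + 0.0326k


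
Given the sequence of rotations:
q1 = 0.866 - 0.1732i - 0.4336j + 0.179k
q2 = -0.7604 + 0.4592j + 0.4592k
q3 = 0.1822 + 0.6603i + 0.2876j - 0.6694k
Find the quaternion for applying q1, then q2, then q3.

q2 · q1 = -0.5416 + 0.413i + 0.6478j + 0.3411k
q3 · q2 · q1 = -0.3294 + 0.2494i - 0.5394j + 0.7337k
-0.3294 + 0.2494i - 0.5394j + 0.7337k


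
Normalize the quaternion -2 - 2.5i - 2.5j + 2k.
-0.4417 - 0.5522i - 0.5522j + 0.4417k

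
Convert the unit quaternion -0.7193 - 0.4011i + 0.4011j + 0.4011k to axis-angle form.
axis = (-√3/3, √3/3, √3/3), θ = 272°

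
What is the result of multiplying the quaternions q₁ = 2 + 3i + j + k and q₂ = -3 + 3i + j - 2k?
-14 - 6i + 8j - 7k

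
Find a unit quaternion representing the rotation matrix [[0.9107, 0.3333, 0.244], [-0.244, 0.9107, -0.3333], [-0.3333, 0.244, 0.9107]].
0.9659 + 0.1494i + 0.1494j - 0.1494k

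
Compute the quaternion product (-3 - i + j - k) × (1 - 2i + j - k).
-7 + 5i - j + 3k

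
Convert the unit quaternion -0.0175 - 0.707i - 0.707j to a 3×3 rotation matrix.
[[0.0003, 0.9997, 0.0247], [0.9997, 0.0003, -0.0247], [-0.0247, 0.0247, -0.9994]]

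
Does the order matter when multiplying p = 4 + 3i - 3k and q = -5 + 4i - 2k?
Yes: pq = -38 + i - 6j + 7k ≠ -38 + i + 6j + 7k = qp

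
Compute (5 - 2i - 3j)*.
5 + 2i + 3j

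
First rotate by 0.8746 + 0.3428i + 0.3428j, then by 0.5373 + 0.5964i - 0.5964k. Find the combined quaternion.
0.2655 + 0.9102i - 0.0203j - 0.3172k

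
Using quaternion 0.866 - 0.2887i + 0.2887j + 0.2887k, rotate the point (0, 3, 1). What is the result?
(-1.667, 2.667, -0.333)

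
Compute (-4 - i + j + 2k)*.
-4 + i - j - 2k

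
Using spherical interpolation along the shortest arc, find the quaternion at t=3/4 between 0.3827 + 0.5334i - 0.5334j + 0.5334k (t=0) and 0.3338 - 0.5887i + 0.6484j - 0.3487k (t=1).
-0.1566 + 0.6082i - 0.6551j + 0.42k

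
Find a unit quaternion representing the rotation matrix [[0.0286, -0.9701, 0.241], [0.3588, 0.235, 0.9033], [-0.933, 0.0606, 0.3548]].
0.6361 - 0.3312i + 0.4614j + 0.5223k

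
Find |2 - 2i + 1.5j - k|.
3.354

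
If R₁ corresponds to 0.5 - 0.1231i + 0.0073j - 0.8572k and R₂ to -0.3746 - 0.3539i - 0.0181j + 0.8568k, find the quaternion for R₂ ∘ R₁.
0.5037 - 0.1216i - 0.4206j + 0.7447k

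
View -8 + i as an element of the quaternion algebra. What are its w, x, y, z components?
-8 + i + 0j + 0k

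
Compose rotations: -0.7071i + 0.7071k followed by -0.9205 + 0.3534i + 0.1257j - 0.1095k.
0.3273 + 0.7398i - 0.1725j - 0.562k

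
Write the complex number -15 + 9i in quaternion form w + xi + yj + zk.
-15 + 9i + 0j + 0k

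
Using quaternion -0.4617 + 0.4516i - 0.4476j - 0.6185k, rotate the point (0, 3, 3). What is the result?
(-3.362, 2.393, 0.984)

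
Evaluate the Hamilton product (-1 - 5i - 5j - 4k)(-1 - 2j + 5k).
11 - 28i + 32j + 9k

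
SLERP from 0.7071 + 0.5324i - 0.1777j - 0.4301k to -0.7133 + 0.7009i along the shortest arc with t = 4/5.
0.8596 - 0.4933i - 0.0509j - 0.1232k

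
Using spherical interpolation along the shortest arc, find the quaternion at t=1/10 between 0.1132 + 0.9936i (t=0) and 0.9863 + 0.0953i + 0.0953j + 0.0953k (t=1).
0.2459 + 0.9691i + 0.0132j + 0.0132k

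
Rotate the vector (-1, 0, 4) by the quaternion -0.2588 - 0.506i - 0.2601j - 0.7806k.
(4.052, -0.091, 0.755)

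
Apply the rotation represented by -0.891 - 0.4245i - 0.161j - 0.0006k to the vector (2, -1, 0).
(1.761, -0.364, -1.329)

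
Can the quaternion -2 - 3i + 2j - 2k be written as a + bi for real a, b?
No. The quaternion -2 - 3i + 2j - 2k has j-coefficient y = 2 and k-coefficient z = -2, not both zero, so it does not lie in the complex subalgebra spanned by 1 and i.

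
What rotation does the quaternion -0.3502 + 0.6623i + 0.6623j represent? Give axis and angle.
axis = (√2/2, √2/2, 0), θ = 221°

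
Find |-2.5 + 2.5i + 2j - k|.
4.183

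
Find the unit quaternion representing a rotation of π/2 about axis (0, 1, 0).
0.7071 + 0.7071j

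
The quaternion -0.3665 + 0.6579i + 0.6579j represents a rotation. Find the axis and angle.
axis = (√2/2, √2/2, 0), θ = 223°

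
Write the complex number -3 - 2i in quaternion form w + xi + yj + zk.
-3 - 2i + 0j + 0k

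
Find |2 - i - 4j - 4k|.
√37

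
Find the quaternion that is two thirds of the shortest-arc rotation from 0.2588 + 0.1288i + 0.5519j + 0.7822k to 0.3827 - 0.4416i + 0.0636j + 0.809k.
0.3651 - 0.265i + 0.2467j + 0.8577k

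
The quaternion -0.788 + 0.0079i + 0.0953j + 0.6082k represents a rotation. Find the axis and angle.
axis = (0.0128, 0.1548, 0.9879), θ = 284°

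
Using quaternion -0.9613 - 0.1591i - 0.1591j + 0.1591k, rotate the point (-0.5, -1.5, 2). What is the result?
(-0.474, -1.934, 1.593)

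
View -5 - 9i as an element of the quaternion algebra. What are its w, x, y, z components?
-5 - 9i + 0j + 0k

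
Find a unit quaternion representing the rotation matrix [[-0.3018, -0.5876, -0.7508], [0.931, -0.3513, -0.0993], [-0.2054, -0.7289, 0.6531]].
0.5 - 0.3148i - 0.2727j + 0.7593k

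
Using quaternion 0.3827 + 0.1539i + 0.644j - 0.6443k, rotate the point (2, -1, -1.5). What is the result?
(-2.453, 0.709, -0.855)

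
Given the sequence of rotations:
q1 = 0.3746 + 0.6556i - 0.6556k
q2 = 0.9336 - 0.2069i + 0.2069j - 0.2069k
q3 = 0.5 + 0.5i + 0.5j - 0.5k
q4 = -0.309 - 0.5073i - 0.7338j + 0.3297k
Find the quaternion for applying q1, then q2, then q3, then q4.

q2 · q1 = 0.3497 + 0.3989i - 0.1938j - 0.8252k
q3 · q2 · q1 = -0.3403 - 0.1352i + 0.2911j - 0.8838k
q4 · q3 · q2 · q1 = 0.5416 + 0.767i - 0.3332j - 0.086k
0.5416 + 0.767i - 0.3332j - 0.086k


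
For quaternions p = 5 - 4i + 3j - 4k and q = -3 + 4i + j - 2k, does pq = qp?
No: pq = -10 + 30i - 28j - 14k ≠ -10 + 34i + 20j + 18k = qp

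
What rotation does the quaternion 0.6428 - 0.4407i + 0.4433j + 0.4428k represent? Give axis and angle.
axis = (-0.5753, 0.5787, 0.578), θ = 100°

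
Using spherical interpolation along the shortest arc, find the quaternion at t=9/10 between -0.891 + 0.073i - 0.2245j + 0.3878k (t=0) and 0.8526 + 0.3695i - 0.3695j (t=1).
-0.8877 - 0.3326i + 0.3154j + 0.044k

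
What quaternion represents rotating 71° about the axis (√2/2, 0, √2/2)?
0.8141 + 0.4106i + 0.4106k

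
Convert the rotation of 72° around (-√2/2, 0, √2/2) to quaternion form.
0.809 - 0.4156i + 0.4156k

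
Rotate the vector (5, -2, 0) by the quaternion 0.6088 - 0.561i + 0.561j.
(3.112, -3.888, -2.049)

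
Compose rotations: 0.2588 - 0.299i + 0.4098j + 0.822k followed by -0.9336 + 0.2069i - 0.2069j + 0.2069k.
-0.265 + 0.0778i - 0.6681j - 0.6909k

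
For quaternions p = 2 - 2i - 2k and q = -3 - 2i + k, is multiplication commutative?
No: pq = -8 + 2i + 6j + 8k ≠ -8 + 2i - 6j + 8k = qp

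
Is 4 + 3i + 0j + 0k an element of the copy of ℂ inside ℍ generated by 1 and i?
Yes. The quaternion 4 + 3i has j- and k-coefficients y = z = 0, so it lies in the complex subalgebra spanned by 1 and i.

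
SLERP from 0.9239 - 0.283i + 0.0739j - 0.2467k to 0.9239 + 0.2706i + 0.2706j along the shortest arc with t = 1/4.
0.9619 - 0.1467i + 0.1295j - 0.1909k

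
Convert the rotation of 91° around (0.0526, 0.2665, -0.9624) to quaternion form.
0.7009 + 0.0375i + 0.1901j - 0.6864k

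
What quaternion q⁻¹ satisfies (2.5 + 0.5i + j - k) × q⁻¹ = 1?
0.2941 - 0.0588i - 0.1176j + 0.1176k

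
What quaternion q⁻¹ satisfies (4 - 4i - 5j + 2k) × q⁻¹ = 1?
0.0656 + 0.0656i + 0.082j - 0.0328k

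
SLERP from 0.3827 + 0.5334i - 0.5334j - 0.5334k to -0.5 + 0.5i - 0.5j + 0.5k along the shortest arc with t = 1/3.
0.0826 + 0.6889i - 0.6889j - 0.2095k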